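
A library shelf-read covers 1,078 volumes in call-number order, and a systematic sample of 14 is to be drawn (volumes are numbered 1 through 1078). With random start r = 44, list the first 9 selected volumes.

k = N/n = 1078/14 = 77
volume 1: 44
volume 2: 44 + 77 = 121
volume 3: 121 + 77 = 198
volume 4: 198 + 77 = 275
volume 5: 275 + 77 = 352
volume 6: 352 + 77 = 429
volume 7: 429 + 77 = 506
volume 8: 506 + 77 = 583
volume 9: 583 + 77 = 660

44, 121, 198, 275, 352, 429, 506, 583, 660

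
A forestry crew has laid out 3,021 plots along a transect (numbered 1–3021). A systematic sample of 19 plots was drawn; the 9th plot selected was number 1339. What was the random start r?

67

k = 3021/19 = 159
r = 1339 − (9−1)×159 = 1339 − 1272 = 67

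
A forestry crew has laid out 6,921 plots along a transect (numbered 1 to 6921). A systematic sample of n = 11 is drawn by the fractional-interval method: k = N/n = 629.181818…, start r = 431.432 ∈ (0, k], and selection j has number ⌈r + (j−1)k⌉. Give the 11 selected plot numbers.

432, 1061, 1690, 2319, 2949, 3578, 4207, 4836, 5465, 6095, 6724

j=1: r + 0k = 431.432 → ⌈·⌉ = 432
j=2: r + 1k = 1060.613818… → ⌈·⌉ = 1061
j=3: r + 2k = 1689.795636… → ⌈·⌉ = 1690
j=4: r + 3k = 2318.977454… → ⌈·⌉ = 2319
j=5: r + 4k = 2948.159272… → ⌈·⌉ = 2949
j=6: r + 5k = 3577.341090… → ⌈·⌉ = 3578
j=7: r + 6k = 4206.522909… → ⌈·⌉ = 4207
j=8: r + 7k = 4835.704727… → ⌈·⌉ = 4836
j=9: r + 8k = 5464.886545… → ⌈·⌉ = 5465
j=10: r + 9k = 6094.068363… → ⌈·⌉ = 6095
j=11: r + 10k = 6723.250181… → ⌈·⌉ = 6724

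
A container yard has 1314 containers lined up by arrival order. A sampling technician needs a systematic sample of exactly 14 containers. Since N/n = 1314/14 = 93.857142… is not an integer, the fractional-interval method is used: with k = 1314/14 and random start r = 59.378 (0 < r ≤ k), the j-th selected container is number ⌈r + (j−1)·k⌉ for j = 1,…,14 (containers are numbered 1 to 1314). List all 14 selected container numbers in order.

60, 154, 248, 341, 435, 529, 623, 717, 811, 905, 998, 1092, 1186, 1280

j=1: r + 0k = 59.378 → ⌈·⌉ = 60
j=2: r + 1k = 153.235142… → ⌈·⌉ = 154
j=3: r + 2k = 247.092285… → ⌈·⌉ = 248
j=4: r + 3k = 340.949428… → ⌈·⌉ = 341
j=5: r + 4k = 434.806571… → ⌈·⌉ = 435
j=6: r + 5k = 528.663714… → ⌈·⌉ = 529
j=7: r + 6k = 622.520857… → ⌈·⌉ = 623
j=8: r + 7k = 716.378 → ⌈·⌉ = 717
j=9: r + 8k = 810.235142… → ⌈·⌉ = 811
j=10: r + 9k = 904.092285… → ⌈·⌉ = 905
j=11: r + 10k = 997.949428… → ⌈·⌉ = 998
j=12: r + 11k = 1091.806571… → ⌈·⌉ = 1092
j=13: r + 12k = 1185.663714… → ⌈·⌉ = 1186
j=14: r + 13k = 1279.520857… → ⌈·⌉ = 1280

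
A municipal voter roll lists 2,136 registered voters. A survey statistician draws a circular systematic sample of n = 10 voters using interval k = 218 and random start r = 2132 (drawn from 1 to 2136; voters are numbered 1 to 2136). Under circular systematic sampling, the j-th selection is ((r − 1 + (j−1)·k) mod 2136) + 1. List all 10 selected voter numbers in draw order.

Selection 1: 2132
Selection 2: 2132 + 218 = 2350 → 2350 − 2136 = 214
Selection 3: 214 + 218 = 432
Selection 4: 432 + 218 = 650
Selection 5: 650 + 218 = 868
Selection 6: 868 + 218 = 1086
Selection 7: 1086 + 218 = 1304
Selection 8: 1304 + 218 = 1522
Selection 9: 1522 + 218 = 1740
Selection 10: 1740 + 218 = 1958

2132, 214, 432, 650, 868, 1086, 1304, 1522, 1740, 1958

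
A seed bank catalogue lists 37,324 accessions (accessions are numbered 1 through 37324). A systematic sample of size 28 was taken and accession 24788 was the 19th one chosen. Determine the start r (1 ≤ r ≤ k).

k = 37324/28 = 1333
r = 24788 − (19−1)×1333 = 24788 − 23994 = 794

794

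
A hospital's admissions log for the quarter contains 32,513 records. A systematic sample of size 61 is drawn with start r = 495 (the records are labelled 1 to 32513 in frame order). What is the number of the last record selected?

k = 32513/61 = 533
61st selection = r + (61−1)·k = 495 + 60×533 = 495 + 31980 = 32475

32475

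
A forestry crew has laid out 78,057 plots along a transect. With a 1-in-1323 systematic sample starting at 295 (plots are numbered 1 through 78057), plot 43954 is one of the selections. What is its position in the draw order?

k = 1323
position = (43954 − 295)/1323 + 1 = 43659/1323 + 1 = 33 + 1 = 34

34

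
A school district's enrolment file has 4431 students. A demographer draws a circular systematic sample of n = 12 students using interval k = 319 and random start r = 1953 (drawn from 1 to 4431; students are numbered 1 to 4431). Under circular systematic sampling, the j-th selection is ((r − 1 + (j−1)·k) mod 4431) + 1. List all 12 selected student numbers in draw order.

Selection 1: 1953
Selection 2: 1953 + 319 = 2272
Selection 3: 2272 + 319 = 2591
Selection 4: 2591 + 319 = 2910
Selection 5: 2910 + 319 = 3229
Selection 6: 3229 + 319 = 3548
Selection 7: 3548 + 319 = 3867
Selection 8: 3867 + 319 = 4186
Selection 9: 4186 + 319 = 4505 → 4505 − 4431 = 74
Selection 10: 74 + 319 = 393
Selection 11: 393 + 319 = 712
Selection 12: 712 + 319 = 1031

1953, 2272, 2591, 2910, 3229, 3548, 3867, 4186, 74, 393, 712, 1031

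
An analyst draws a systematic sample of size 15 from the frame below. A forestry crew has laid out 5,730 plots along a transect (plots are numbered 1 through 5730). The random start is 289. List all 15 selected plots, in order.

289, 671, 1053, 1435, 1817, 2199, 2581, 2963, 3345, 3727, 4109, 4491, 4873, 5255, 5637

k = N/n = 5730/15 = 382
plot 1: 289
plot 2: 289 + 382 = 671
plot 3: 671 + 382 = 1053
plot 4: 1053 + 382 = 1435
plot 5: 1435 + 382 = 1817
plot 6: 1817 + 382 = 2199
plot 7: 2199 + 382 = 2581
plot 8: 2581 + 382 = 2963
plot 9: 2963 + 382 = 3345
plot 10: 3345 + 382 = 3727
plot 11: 3727 + 382 = 4109
plot 12: 4109 + 382 = 4491
plot 13: 4491 + 382 = 4873
plot 14: 4873 + 382 = 5255
plot 15: 5255 + 382 = 5637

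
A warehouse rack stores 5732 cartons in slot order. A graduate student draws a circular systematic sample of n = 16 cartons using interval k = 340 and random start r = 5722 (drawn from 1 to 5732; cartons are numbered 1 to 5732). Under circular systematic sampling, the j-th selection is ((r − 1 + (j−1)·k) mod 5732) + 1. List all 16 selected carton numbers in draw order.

Selection 1: 5722
Selection 2: 5722 + 340 = 6062 → 6062 − 5732 = 330
Selection 3: 330 + 340 = 670
Selection 4: 670 + 340 = 1010
Selection 5: 1010 + 340 = 1350
Selection 6: 1350 + 340 = 1690
Selection 7: 1690 + 340 = 2030
Selection 8: 2030 + 340 = 2370
Selection 9: 2370 + 340 = 2710
Selection 10: 2710 + 340 = 3050
Selection 11: 3050 + 340 = 3390
Selection 12: 3390 + 340 = 3730
Selection 13: 3730 + 340 = 4070
Selection 14: 4070 + 340 = 4410
Selection 15: 4410 + 340 = 4750
Selection 16: 4750 + 340 = 5090

5722, 330, 670, 1010, 1350, 1690, 2030, 2370, 2710, 3050, 3390, 3730, 4070, 4410, 4750, 5090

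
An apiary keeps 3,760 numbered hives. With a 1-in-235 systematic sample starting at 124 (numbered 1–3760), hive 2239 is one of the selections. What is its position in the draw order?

k = 235
position = (2239 − 124)/235 + 1 = 2115/235 + 1 = 9 + 1 = 10

10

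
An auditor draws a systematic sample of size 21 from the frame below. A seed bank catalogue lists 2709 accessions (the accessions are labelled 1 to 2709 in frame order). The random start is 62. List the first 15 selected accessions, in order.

k = N/n = 2709/21 = 129
accession 1: 62
accession 2: 62 + 129 = 191
accession 3: 191 + 129 = 320
accession 4: 320 + 129 = 449
accession 5: 449 + 129 = 578
accession 6: 578 + 129 = 707
accession 7: 707 + 129 = 836
accession 8: 836 + 129 = 965
accession 9: 965 + 129 = 1094
accession 10: 1094 + 129 = 1223
accession 11: 1223 + 129 = 1352
accession 12: 1352 + 129 = 1481
accession 13: 1481 + 129 = 1610
accession 14: 1610 + 129 = 1739
accession 15: 1739 + 129 = 1868

62, 191, 320, 449, 578, 707, 836, 965, 1094, 1223, 1352, 1481, 1610, 1739, 1868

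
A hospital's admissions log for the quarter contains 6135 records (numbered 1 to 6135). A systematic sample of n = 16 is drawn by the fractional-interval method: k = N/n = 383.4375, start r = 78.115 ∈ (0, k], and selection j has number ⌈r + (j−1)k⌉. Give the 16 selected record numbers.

j=1: r + 0k = 78.115 → ⌈·⌉ = 79
j=2: r + 1k = 461.5525 → ⌈·⌉ = 462
j=3: r + 2k = 844.99 → ⌈·⌉ = 845
j=4: r + 3k = 1228.4275 → ⌈·⌉ = 1229
j=5: r + 4k = 1611.865 → ⌈·⌉ = 1612
j=6: r + 5k = 1995.3025 → ⌈·⌉ = 1996
j=7: r + 6k = 2378.74 → ⌈·⌉ = 2379
j=8: r + 7k = 2762.1775 → ⌈·⌉ = 2763
j=9: r + 8k = 3145.615 → ⌈·⌉ = 3146
j=10: r + 9k = 3529.0525 → ⌈·⌉ = 3530
j=11: r + 10k = 3912.49 → ⌈·⌉ = 3913
j=12: r + 11k = 4295.9275 → ⌈·⌉ = 4296
j=13: r + 12k = 4679.365 → ⌈·⌉ = 4680
j=14: r + 13k = 5062.8025 → ⌈·⌉ = 5063
j=15: r + 14k = 5446.24 → ⌈·⌉ = 5447
j=16: r + 15k = 5829.6775 → ⌈·⌉ = 5830

79, 462, 845, 1229, 1612, 1996, 2379, 2763, 3146, 3530, 3913, 4296, 4680, 5063, 5447, 5830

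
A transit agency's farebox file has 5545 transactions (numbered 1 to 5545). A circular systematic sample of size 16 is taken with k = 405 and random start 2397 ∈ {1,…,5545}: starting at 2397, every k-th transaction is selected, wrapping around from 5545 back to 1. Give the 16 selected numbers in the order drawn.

2397, 2802, 3207, 3612, 4017, 4422, 4827, 5232, 92, 497, 902, 1307, 1712, 2117, 2522, 2927

Selection 1: 2397
Selection 2: 2397 + 405 = 2802
Selection 3: 2802 + 405 = 3207
Selection 4: 3207 + 405 = 3612
Selection 5: 3612 + 405 = 4017
Selection 6: 4017 + 405 = 4422
Selection 7: 4422 + 405 = 4827
Selection 8: 4827 + 405 = 5232
Selection 9: 5232 + 405 = 5637 → 5637 − 5545 = 92
Selection 10: 92 + 405 = 497
Selection 11: 497 + 405 = 902
Selection 12: 902 + 405 = 1307
Selection 13: 1307 + 405 = 1712
Selection 14: 1712 + 405 = 2117
Selection 15: 2117 + 405 = 2522
Selection 16: 2522 + 405 = 2927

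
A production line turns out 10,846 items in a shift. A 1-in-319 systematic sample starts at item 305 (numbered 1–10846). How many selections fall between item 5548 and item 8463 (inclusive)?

9

k = 319
First selection ≥ 5548: 305 + ⌈(5548−305)/319⌉·319 = 305 + 17×319 = 5728
Last selection ≤ 8463: 305 + ⌊(8463−305)/319⌋·319 = 305 + 25×319 = 8280
Count = 25 − 17 + 1 = 9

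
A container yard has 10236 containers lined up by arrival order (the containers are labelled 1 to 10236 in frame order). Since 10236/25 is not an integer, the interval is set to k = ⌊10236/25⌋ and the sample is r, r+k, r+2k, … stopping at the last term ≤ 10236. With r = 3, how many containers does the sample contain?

k = ⌊10236/25⌋ = 409
Achieved size = ⌊(10236 − 3)/409⌋ + 1 = ⌊10233/409⌋ + 1 = 25 + 1 = 26
(last selection: 3 + 25×409 = 10228 ≤ 10236; next would be 10637 > 10236)

26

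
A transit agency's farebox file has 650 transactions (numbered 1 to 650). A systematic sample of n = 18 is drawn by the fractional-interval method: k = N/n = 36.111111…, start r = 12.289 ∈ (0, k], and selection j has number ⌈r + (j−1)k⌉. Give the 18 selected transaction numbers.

13, 49, 85, 121, 157, 193, 229, 266, 302, 338, 374, 410, 446, 482, 518, 554, 591, 627

j=1: r + 0k = 12.289 → ⌈·⌉ = 13
j=2: r + 1k = 48.400111… → ⌈·⌉ = 49
j=3: r + 2k = 84.511222… → ⌈·⌉ = 85
j=4: r + 3k = 120.622333… → ⌈·⌉ = 121
j=5: r + 4k = 156.733444… → ⌈·⌉ = 157
j=6: r + 5k = 192.844555… → ⌈·⌉ = 193
j=7: r + 6k = 228.955666… → ⌈·⌉ = 229
j=8: r + 7k = 265.066777… → ⌈·⌉ = 266
j=9: r + 8k = 301.177888… → ⌈·⌉ = 302
j=10: r + 9k = 337.289 → ⌈·⌉ = 338
j=11: r + 10k = 373.400111… → ⌈·⌉ = 374
j=12: r + 11k = 409.511222… → ⌈·⌉ = 410
j=13: r + 12k = 445.622333… → ⌈·⌉ = 446
j=14: r + 13k = 481.733444… → ⌈·⌉ = 482
j=15: r + 14k = 517.844555… → ⌈·⌉ = 518
j=16: r + 15k = 553.955666… → ⌈·⌉ = 554
j=17: r + 16k = 590.066777… → ⌈·⌉ = 591
j=18: r + 17k = 626.177888… → ⌈·⌉ = 627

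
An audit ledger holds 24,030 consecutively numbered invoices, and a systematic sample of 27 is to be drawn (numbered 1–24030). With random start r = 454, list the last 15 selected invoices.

k = N/n = 24030/27 = 890
13th selection = 454 + 12×890 = 11134
14th: 11134 + 890 = 12024
15th: 12024 + 890 = 12914
16th: 12914 + 890 = 13804
17th: 13804 + 890 = 14694
18th: 14694 + 890 = 15584
19th: 15584 + 890 = 16474
20th: 16474 + 890 = 17364
21st: 17364 + 890 = 18254
22nd: 18254 + 890 = 19144
23rd: 19144 + 890 = 20034
24th: 20034 + 890 = 20924
25th: 20924 + 890 = 21814
26th: 21814 + 890 = 22704
27th: 22704 + 890 = 23594

11134, 12024, 12914, 13804, 14694, 15584, 16474, 17364, 18254, 19144, 20034, 20924, 21814, 22704, 23594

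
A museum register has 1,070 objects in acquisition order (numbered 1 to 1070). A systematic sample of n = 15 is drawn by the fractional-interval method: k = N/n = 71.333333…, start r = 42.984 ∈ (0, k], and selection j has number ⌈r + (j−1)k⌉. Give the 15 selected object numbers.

43, 115, 186, 257, 329, 400, 471, 543, 614, 685, 757, 828, 899, 971, 1042

j=1: r + 0k = 42.984 → ⌈·⌉ = 43
j=2: r + 1k = 114.317333… → ⌈·⌉ = 115
j=3: r + 2k = 185.650666… → ⌈·⌉ = 186
j=4: r + 3k = 256.984 → ⌈·⌉ = 257
j=5: r + 4k = 328.317333… → ⌈·⌉ = 329
j=6: r + 5k = 399.650666… → ⌈·⌉ = 400
j=7: r + 6k = 470.984 → ⌈·⌉ = 471
j=8: r + 7k = 542.317333… → ⌈·⌉ = 543
j=9: r + 8k = 613.650666… → ⌈·⌉ = 614
j=10: r + 9k = 684.984 → ⌈·⌉ = 685
j=11: r + 10k = 756.317333… → ⌈·⌉ = 757
j=12: r + 11k = 827.650666… → ⌈·⌉ = 828
j=13: r + 12k = 898.984 → ⌈·⌉ = 899
j=14: r + 13k = 970.317333… → ⌈·⌉ = 971
j=15: r + 14k = 1041.650666… → ⌈·⌉ = 1042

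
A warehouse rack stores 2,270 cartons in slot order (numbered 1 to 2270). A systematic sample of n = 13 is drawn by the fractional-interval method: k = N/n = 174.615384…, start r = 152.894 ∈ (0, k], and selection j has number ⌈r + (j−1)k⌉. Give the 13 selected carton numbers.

153, 328, 503, 677, 852, 1026, 1201, 1376, 1550, 1725, 1900, 2074, 2249

j=1: r + 0k = 152.894 → ⌈·⌉ = 153
j=2: r + 1k = 327.509384… → ⌈·⌉ = 328
j=3: r + 2k = 502.124769… → ⌈·⌉ = 503
j=4: r + 3k = 676.740153… → ⌈·⌉ = 677
j=5: r + 4k = 851.355538… → ⌈·⌉ = 852
j=6: r + 5k = 1025.970923… → ⌈·⌉ = 1026
j=7: r + 6k = 1200.586307… → ⌈·⌉ = 1201
j=8: r + 7k = 1375.201692… → ⌈·⌉ = 1376
j=9: r + 8k = 1549.817076… → ⌈·⌉ = 1550
j=10: r + 9k = 1724.432461… → ⌈·⌉ = 1725
j=11: r + 10k = 1899.047846… → ⌈·⌉ = 1900
j=12: r + 11k = 2073.663230… → ⌈·⌉ = 2074
j=13: r + 12k = 2248.278615… → ⌈·⌉ = 2249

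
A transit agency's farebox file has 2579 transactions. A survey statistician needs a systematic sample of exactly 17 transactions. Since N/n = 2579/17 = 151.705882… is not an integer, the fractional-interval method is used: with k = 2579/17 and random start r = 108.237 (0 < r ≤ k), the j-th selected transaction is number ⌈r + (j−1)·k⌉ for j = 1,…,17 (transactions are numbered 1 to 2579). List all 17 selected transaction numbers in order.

109, 260, 412, 564, 716, 867, 1019, 1171, 1322, 1474, 1626, 1778, 1929, 2081, 2233, 2384, 2536

j=1: r + 0k = 108.237 → ⌈·⌉ = 109
j=2: r + 1k = 259.942882… → ⌈·⌉ = 260
j=3: r + 2k = 411.648764… → ⌈·⌉ = 412
j=4: r + 3k = 563.354647… → ⌈·⌉ = 564
j=5: r + 4k = 715.060529… → ⌈·⌉ = 716
j=6: r + 5k = 866.766411… → ⌈·⌉ = 867
j=7: r + 6k = 1018.472294… → ⌈·⌉ = 1019
j=8: r + 7k = 1170.178176… → ⌈·⌉ = 1171
j=9: r + 8k = 1321.884058… → ⌈·⌉ = 1322
j=10: r + 9k = 1473.589941… → ⌈·⌉ = 1474
j=11: r + 10k = 1625.295823… → ⌈·⌉ = 1626
j=12: r + 11k = 1777.001705… → ⌈·⌉ = 1778
j=13: r + 12k = 1928.707588… → ⌈·⌉ = 1929
j=14: r + 13k = 2080.413470… → ⌈·⌉ = 2081
j=15: r + 14k = 2232.119352… → ⌈·⌉ = 2233
j=16: r + 15k = 2383.825235… → ⌈·⌉ = 2384
j=17: r + 16k = 2535.531117… → ⌈·⌉ = 2536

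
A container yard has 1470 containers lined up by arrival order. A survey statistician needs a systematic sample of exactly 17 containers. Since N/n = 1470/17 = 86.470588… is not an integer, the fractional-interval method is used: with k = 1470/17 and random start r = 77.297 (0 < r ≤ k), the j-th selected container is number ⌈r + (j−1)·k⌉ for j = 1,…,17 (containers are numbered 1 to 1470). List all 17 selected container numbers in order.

78, 164, 251, 337, 424, 510, 597, 683, 770, 856, 943, 1029, 1115, 1202, 1288, 1375, 1461

j=1: r + 0k = 77.297 → ⌈·⌉ = 78
j=2: r + 1k = 163.767588… → ⌈·⌉ = 164
j=3: r + 2k = 250.238176… → ⌈·⌉ = 251
j=4: r + 3k = 336.708764… → ⌈·⌉ = 337
j=5: r + 4k = 423.179352… → ⌈·⌉ = 424
j=6: r + 5k = 509.649941… → ⌈·⌉ = 510
j=7: r + 6k = 596.120529… → ⌈·⌉ = 597
j=8: r + 7k = 682.591117… → ⌈·⌉ = 683
j=9: r + 8k = 769.061705… → ⌈·⌉ = 770
j=10: r + 9k = 855.532294… → ⌈·⌉ = 856
j=11: r + 10k = 942.002882… → ⌈·⌉ = 943
j=12: r + 11k = 1028.473470… → ⌈·⌉ = 1029
j=13: r + 12k = 1114.944058… → ⌈·⌉ = 1115
j=14: r + 13k = 1201.414647… → ⌈·⌉ = 1202
j=15: r + 14k = 1287.885235… → ⌈·⌉ = 1288
j=16: r + 15k = 1374.355823… → ⌈·⌉ = 1375
j=17: r + 16k = 1460.826411… → ⌈·⌉ = 1461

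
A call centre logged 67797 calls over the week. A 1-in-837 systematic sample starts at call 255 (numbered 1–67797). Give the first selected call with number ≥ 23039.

23691

k = 837
Steps past start: ⌈(23039 − 255)/837⌉ = ⌈22784/837⌉ = 28
Selected call: 255 + 28×837 = 23691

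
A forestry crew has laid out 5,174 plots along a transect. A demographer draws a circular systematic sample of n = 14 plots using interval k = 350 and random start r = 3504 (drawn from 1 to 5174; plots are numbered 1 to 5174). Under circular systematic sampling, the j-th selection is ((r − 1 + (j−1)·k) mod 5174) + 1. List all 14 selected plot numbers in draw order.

3504, 3854, 4204, 4554, 4904, 80, 430, 780, 1130, 1480, 1830, 2180, 2530, 2880

Selection 1: 3504
Selection 2: 3504 + 350 = 3854
Selection 3: 3854 + 350 = 4204
Selection 4: 4204 + 350 = 4554
Selection 5: 4554 + 350 = 4904
Selection 6: 4904 + 350 = 5254 → 5254 − 5174 = 80
Selection 7: 80 + 350 = 430
Selection 8: 430 + 350 = 780
Selection 9: 780 + 350 = 1130
Selection 10: 1130 + 350 = 1480
Selection 11: 1480 + 350 = 1830
Selection 12: 1830 + 350 = 2180
Selection 13: 2180 + 350 = 2530
Selection 14: 2530 + 350 = 2880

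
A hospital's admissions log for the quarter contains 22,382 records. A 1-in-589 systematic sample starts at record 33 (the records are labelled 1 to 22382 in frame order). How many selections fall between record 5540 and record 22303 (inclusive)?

28

k = 589
First selection ≥ 5540: 33 + ⌈(5540−33)/589⌉·589 = 33 + 10×589 = 5923
Last selection ≤ 22303: 33 + ⌊(22303−33)/589⌋·589 = 33 + 37×589 = 21826
Count = 37 − 10 + 1 = 28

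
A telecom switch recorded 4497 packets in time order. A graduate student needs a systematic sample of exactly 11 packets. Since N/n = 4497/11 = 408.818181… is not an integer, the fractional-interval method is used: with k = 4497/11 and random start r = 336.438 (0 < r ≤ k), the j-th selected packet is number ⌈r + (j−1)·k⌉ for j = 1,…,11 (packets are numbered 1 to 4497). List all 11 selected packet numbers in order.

j=1: r + 0k = 336.438 → ⌈·⌉ = 337
j=2: r + 1k = 745.256181… → ⌈·⌉ = 746
j=3: r + 2k = 1154.074363… → ⌈·⌉ = 1155
j=4: r + 3k = 1562.892545… → ⌈·⌉ = 1563
j=5: r + 4k = 1971.710727… → ⌈·⌉ = 1972
j=6: r + 5k = 2380.528909… → ⌈·⌉ = 2381
j=7: r + 6k = 2789.347090… → ⌈·⌉ = 2790
j=8: r + 7k = 3198.165272… → ⌈·⌉ = 3199
j=9: r + 8k = 3606.983454… → ⌈·⌉ = 3607
j=10: r + 9k = 4015.801636… → ⌈·⌉ = 4016
j=11: r + 10k = 4424.619818… → ⌈·⌉ = 4425

337, 746, 1155, 1563, 1972, 2381, 2790, 3199, 3607, 4016, 4425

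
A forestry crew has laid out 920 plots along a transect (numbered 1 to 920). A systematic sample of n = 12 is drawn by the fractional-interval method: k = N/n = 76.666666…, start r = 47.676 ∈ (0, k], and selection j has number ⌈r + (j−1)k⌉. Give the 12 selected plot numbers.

j=1: r + 0k = 47.676 → ⌈·⌉ = 48
j=2: r + 1k = 124.342666… → ⌈·⌉ = 125
j=3: r + 2k = 201.009333… → ⌈·⌉ = 202
j=4: r + 3k = 277.676 → ⌈·⌉ = 278
j=5: r + 4k = 354.342666… → ⌈·⌉ = 355
j=6: r + 5k = 431.009333… → ⌈·⌉ = 432
j=7: r + 6k = 507.676 → ⌈·⌉ = 508
j=8: r + 7k = 584.342666… → ⌈·⌉ = 585
j=9: r + 8k = 661.009333… → ⌈·⌉ = 662
j=10: r + 9k = 737.676 → ⌈·⌉ = 738
j=11: r + 10k = 814.342666… → ⌈·⌉ = 815
j=12: r + 11k = 891.009333… → ⌈·⌉ = 892

48, 125, 202, 278, 355, 432, 508, 585, 662, 738, 815, 892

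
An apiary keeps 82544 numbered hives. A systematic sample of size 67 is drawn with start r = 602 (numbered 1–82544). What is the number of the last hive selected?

81914

k = 82544/67 = 1232
67th selection = r + (67−1)·k = 602 + 66×1232 = 602 + 81312 = 81914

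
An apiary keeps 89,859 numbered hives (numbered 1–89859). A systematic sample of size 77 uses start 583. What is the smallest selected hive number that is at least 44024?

44929

k = 89859/77 = 1167
Steps past start: ⌈(44024 − 583)/1167⌉ = ⌈43441/1167⌉ = 38
Selected hive: 583 + 38×1167 = 44929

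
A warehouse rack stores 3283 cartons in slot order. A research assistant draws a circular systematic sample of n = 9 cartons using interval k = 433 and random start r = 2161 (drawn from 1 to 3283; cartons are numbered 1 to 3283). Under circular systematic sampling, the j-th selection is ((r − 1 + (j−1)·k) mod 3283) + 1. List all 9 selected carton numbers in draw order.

2161, 2594, 3027, 177, 610, 1043, 1476, 1909, 2342

Selection 1: 2161
Selection 2: 2161 + 433 = 2594
Selection 3: 2594 + 433 = 3027
Selection 4: 3027 + 433 = 3460 → 3460 − 3283 = 177
Selection 5: 177 + 433 = 610
Selection 6: 610 + 433 = 1043
Selection 7: 1043 + 433 = 1476
Selection 8: 1476 + 433 = 1909
Selection 9: 1909 + 433 = 2342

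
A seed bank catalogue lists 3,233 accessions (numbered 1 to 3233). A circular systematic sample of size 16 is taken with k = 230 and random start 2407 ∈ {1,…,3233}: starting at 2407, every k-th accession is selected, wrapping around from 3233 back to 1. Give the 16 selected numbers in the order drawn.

Selection 1: 2407
Selection 2: 2407 + 230 = 2637
Selection 3: 2637 + 230 = 2867
Selection 4: 2867 + 230 = 3097
Selection 5: 3097 + 230 = 3327 → 3327 − 3233 = 94
Selection 6: 94 + 230 = 324
Selection 7: 324 + 230 = 554
Selection 8: 554 + 230 = 784
Selection 9: 784 + 230 = 1014
Selection 10: 1014 + 230 = 1244
Selection 11: 1244 + 230 = 1474
Selection 12: 1474 + 230 = 1704
Selection 13: 1704 + 230 = 1934
Selection 14: 1934 + 230 = 2164
Selection 15: 2164 + 230 = 2394
Selection 16: 2394 + 230 = 2624

2407, 2637, 2867, 3097, 94, 324, 554, 784, 1014, 1244, 1474, 1704, 1934, 2164, 2394, 2624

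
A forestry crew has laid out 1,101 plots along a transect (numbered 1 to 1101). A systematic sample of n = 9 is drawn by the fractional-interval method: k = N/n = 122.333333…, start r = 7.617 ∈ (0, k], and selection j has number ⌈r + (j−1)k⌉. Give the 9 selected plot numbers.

j=1: r + 0k = 7.617 → ⌈·⌉ = 8
j=2: r + 1k = 129.950333… → ⌈·⌉ = 130
j=3: r + 2k = 252.283666… → ⌈·⌉ = 253
j=4: r + 3k = 374.617 → ⌈·⌉ = 375
j=5: r + 4k = 496.950333… → ⌈·⌉ = 497
j=6: r + 5k = 619.283666… → ⌈·⌉ = 620
j=7: r + 6k = 741.617 → ⌈·⌉ = 742
j=8: r + 7k = 863.950333… → ⌈·⌉ = 864
j=9: r + 8k = 986.283666… → ⌈·⌉ = 987

8, 130, 253, 375, 497, 620, 742, 864, 987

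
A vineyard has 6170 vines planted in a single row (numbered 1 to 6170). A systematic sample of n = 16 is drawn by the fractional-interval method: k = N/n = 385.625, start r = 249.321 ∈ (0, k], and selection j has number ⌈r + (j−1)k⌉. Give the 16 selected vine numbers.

250, 635, 1021, 1407, 1792, 2178, 2564, 2949, 3335, 3720, 4106, 4492, 4877, 5263, 5649, 6034

j=1: r + 0k = 249.321 → ⌈·⌉ = 250
j=2: r + 1k = 634.946 → ⌈·⌉ = 635
j=3: r + 2k = 1020.571 → ⌈·⌉ = 1021
j=4: r + 3k = 1406.196 → ⌈·⌉ = 1407
j=5: r + 4k = 1791.821 → ⌈·⌉ = 1792
j=6: r + 5k = 2177.446 → ⌈·⌉ = 2178
j=7: r + 6k = 2563.071 → ⌈·⌉ = 2564
j=8: r + 7k = 2948.696 → ⌈·⌉ = 2949
j=9: r + 8k = 3334.321 → ⌈·⌉ = 3335
j=10: r + 9k = 3719.946 → ⌈·⌉ = 3720
j=11: r + 10k = 4105.571 → ⌈·⌉ = 4106
j=12: r + 11k = 4491.196 → ⌈·⌉ = 4492
j=13: r + 12k = 4876.821 → ⌈·⌉ = 4877
j=14: r + 13k = 5262.446 → ⌈·⌉ = 5263
j=15: r + 14k = 5648.071 → ⌈·⌉ = 5649
j=16: r + 15k = 6033.696 → ⌈·⌉ = 6034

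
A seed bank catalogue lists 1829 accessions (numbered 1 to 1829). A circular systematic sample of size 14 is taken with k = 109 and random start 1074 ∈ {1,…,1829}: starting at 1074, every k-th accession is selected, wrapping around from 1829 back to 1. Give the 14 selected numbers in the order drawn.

1074, 1183, 1292, 1401, 1510, 1619, 1728, 8, 117, 226, 335, 444, 553, 662

Selection 1: 1074
Selection 2: 1074 + 109 = 1183
Selection 3: 1183 + 109 = 1292
Selection 4: 1292 + 109 = 1401
Selection 5: 1401 + 109 = 1510
Selection 6: 1510 + 109 = 1619
Selection 7: 1619 + 109 = 1728
Selection 8: 1728 + 109 = 1837 → 1837 − 1829 = 8
Selection 9: 8 + 109 = 117
Selection 10: 117 + 109 = 226
Selection 11: 226 + 109 = 335
Selection 12: 335 + 109 = 444
Selection 13: 444 + 109 = 553
Selection 14: 553 + 109 = 662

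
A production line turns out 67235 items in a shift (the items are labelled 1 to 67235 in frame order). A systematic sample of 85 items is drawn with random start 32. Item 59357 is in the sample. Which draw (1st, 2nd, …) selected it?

76

k = 67235/85 = 791
position = (59357 − 32)/791 + 1 = 59325/791 + 1 = 75 + 1 = 76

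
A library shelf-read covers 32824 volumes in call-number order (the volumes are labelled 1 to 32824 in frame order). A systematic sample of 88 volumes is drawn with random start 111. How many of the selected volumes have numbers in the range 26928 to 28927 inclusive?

6

k = 32824/88 = 373
First selection ≥ 26928: 111 + ⌈(26928−111)/373⌉·373 = 111 + 72×373 = 26967
Last selection ≤ 28927: 111 + ⌊(28927−111)/373⌋·373 = 111 + 77×373 = 28832
Count = 77 − 72 + 1 = 6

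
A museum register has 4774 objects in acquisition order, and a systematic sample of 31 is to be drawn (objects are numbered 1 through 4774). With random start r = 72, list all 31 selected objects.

72, 226, 380, 534, 688, 842, 996, 1150, 1304, 1458, 1612, 1766, 1920, 2074, 2228, 2382, 2536, 2690, 2844, 2998, 3152, 3306, 3460, 3614, 3768, 3922, 4076, 4230, 4384, 4538, 4692

k = N/n = 4774/31 = 154
object 1: 72
object 2: 72 + 154 = 226
object 3: 226 + 154 = 380
object 4: 380 + 154 = 534
object 5: 534 + 154 = 688
object 6: 688 + 154 = 842
object 7: 842 + 154 = 996
object 8: 996 + 154 = 1150
object 9: 1150 + 154 = 1304
object 10: 1304 + 154 = 1458
object 11: 1458 + 154 = 1612
object 12: 1612 + 154 = 1766
object 13: 1766 + 154 = 1920
object 14: 1920 + 154 = 2074
object 15: 2074 + 154 = 2228
object 16: 2228 + 154 = 2382
object 17: 2382 + 154 = 2536
object 18: 2536 + 154 = 2690
object 19: 2690 + 154 = 2844
object 20: 2844 + 154 = 2998
object 21: 2998 + 154 = 3152
object 22: 3152 + 154 = 3306
object 23: 3306 + 154 = 3460
object 24: 3460 + 154 = 3614
object 25: 3614 + 154 = 3768
object 26: 3768 + 154 = 3922
object 27: 3922 + 154 = 4076
object 28: 4076 + 154 = 4230
object 29: 4230 + 154 = 4384
object 30: 4384 + 154 = 4538
object 31: 4538 + 154 = 4692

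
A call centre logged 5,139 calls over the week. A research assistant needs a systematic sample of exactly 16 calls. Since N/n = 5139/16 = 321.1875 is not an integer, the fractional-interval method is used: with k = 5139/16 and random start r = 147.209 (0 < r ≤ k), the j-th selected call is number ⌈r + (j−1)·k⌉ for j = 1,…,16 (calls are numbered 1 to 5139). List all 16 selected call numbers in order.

j=1: r + 0k = 147.209 → ⌈·⌉ = 148
j=2: r + 1k = 468.3965 → ⌈·⌉ = 469
j=3: r + 2k = 789.584 → ⌈·⌉ = 790
j=4: r + 3k = 1110.7715 → ⌈·⌉ = 1111
j=5: r + 4k = 1431.959 → ⌈·⌉ = 1432
j=6: r + 5k = 1753.1465 → ⌈·⌉ = 1754
j=7: r + 6k = 2074.334 → ⌈·⌉ = 2075
j=8: r + 7k = 2395.5215 → ⌈·⌉ = 2396
j=9: r + 8k = 2716.709 → ⌈·⌉ = 2717
j=10: r + 9k = 3037.8965 → ⌈·⌉ = 3038
j=11: r + 10k = 3359.084 → ⌈·⌉ = 3360
j=12: r + 11k = 3680.2715 → ⌈·⌉ = 3681
j=13: r + 12k = 4001.459 → ⌈·⌉ = 4002
j=14: r + 13k = 4322.6465 → ⌈·⌉ = 4323
j=15: r + 14k = 4643.834 → ⌈·⌉ = 4644
j=16: r + 15k = 4965.0215 → ⌈·⌉ = 4966

148, 469, 790, 1111, 1432, 1754, 2075, 2396, 2717, 3038, 3360, 3681, 4002, 4323, 4644, 4966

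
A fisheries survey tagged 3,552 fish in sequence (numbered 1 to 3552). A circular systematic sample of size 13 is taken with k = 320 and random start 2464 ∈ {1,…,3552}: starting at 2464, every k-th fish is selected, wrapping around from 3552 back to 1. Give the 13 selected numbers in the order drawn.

Selection 1: 2464
Selection 2: 2464 + 320 = 2784
Selection 3: 2784 + 320 = 3104
Selection 4: 3104 + 320 = 3424
Selection 5: 3424 + 320 = 3744 → 3744 − 3552 = 192
Selection 6: 192 + 320 = 512
Selection 7: 512 + 320 = 832
Selection 8: 832 + 320 = 1152
Selection 9: 1152 + 320 = 1472
Selection 10: 1472 + 320 = 1792
Selection 11: 1792 + 320 = 2112
Selection 12: 2112 + 320 = 2432
Selection 13: 2432 + 320 = 2752

2464, 2784, 3104, 3424, 192, 512, 832, 1152, 1472, 1792, 2112, 2432, 2752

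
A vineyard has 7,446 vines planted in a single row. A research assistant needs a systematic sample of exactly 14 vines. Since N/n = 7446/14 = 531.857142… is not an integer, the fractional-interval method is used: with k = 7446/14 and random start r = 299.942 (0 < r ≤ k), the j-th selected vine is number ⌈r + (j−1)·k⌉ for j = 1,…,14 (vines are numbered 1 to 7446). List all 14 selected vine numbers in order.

300, 832, 1364, 1896, 2428, 2960, 3492, 4023, 4555, 5087, 5619, 6151, 6683, 7215

j=1: r + 0k = 299.942 → ⌈·⌉ = 300
j=2: r + 1k = 831.799142… → ⌈·⌉ = 832
j=3: r + 2k = 1363.656285… → ⌈·⌉ = 1364
j=4: r + 3k = 1895.513428… → ⌈·⌉ = 1896
j=5: r + 4k = 2427.370571… → ⌈·⌉ = 2428
j=6: r + 5k = 2959.227714… → ⌈·⌉ = 2960
j=7: r + 6k = 3491.084857… → ⌈·⌉ = 3492
j=8: r + 7k = 4022.942 → ⌈·⌉ = 4023
j=9: r + 8k = 4554.799142… → ⌈·⌉ = 4555
j=10: r + 9k = 5086.656285… → ⌈·⌉ = 5087
j=11: r + 10k = 5618.513428… → ⌈·⌉ = 5619
j=12: r + 11k = 6150.370571… → ⌈·⌉ = 6151
j=13: r + 12k = 6682.227714… → ⌈·⌉ = 6683
j=14: r + 13k = 7214.084857… → ⌈·⌉ = 7215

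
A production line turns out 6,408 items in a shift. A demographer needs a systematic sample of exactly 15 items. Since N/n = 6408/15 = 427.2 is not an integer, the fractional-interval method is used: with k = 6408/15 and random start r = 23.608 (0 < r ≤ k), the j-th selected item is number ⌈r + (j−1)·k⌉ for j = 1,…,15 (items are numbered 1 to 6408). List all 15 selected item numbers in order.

j=1: r + 0k = 23.608 → ⌈·⌉ = 24
j=2: r + 1k = 450.808 → ⌈·⌉ = 451
j=3: r + 2k = 878.008 → ⌈·⌉ = 879
j=4: r + 3k = 1305.208 → ⌈·⌉ = 1306
j=5: r + 4k = 1732.408 → ⌈·⌉ = 1733
j=6: r + 5k = 2159.608 → ⌈·⌉ = 2160
j=7: r + 6k = 2586.808 → ⌈·⌉ = 2587
j=8: r + 7k = 3014.008 → ⌈·⌉ = 3015
j=9: r + 8k = 3441.208 → ⌈·⌉ = 3442
j=10: r + 9k = 3868.408 → ⌈·⌉ = 3869
j=11: r + 10k = 4295.608 → ⌈·⌉ = 4296
j=12: r + 11k = 4722.808 → ⌈·⌉ = 4723
j=13: r + 12k = 5150.008 → ⌈·⌉ = 5151
j=14: r + 13k = 5577.208 → ⌈·⌉ = 5578
j=15: r + 14k = 6004.408 → ⌈·⌉ = 6005

24, 451, 879, 1306, 1733, 2160, 2587, 3015, 3442, 3869, 4296, 4723, 5151, 5578, 6005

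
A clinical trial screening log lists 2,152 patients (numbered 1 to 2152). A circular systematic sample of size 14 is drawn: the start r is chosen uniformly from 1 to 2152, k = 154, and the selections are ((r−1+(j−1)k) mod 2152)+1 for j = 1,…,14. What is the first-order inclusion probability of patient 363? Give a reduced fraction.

For each position j, as r ranges over 1…2152 the j-th selection hits every patient exactly once, so patient 363 is selected for exactly 14 of the 2152 starts.
Inclusion probability = 14/2152 = 7/1076.

7/1076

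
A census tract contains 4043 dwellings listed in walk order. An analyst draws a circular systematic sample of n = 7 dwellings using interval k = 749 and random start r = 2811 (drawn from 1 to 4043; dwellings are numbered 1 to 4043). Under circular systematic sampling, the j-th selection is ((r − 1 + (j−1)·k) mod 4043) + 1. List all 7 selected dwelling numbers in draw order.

Selection 1: 2811
Selection 2: 2811 + 749 = 3560
Selection 3: 3560 + 749 = 4309 → 4309 − 4043 = 266
Selection 4: 266 + 749 = 1015
Selection 5: 1015 + 749 = 1764
Selection 6: 1764 + 749 = 2513
Selection 7: 2513 + 749 = 3262

2811, 3560, 266, 1015, 1764, 2513, 3262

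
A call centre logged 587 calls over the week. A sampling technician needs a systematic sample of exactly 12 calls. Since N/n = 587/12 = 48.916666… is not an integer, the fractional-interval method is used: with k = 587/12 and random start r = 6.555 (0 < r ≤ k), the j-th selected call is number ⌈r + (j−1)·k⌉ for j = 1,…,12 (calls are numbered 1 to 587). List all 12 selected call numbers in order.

7, 56, 105, 154, 203, 252, 301, 349, 398, 447, 496, 545

j=1: r + 0k = 6.555 → ⌈·⌉ = 7
j=2: r + 1k = 55.471666… → ⌈·⌉ = 56
j=3: r + 2k = 104.388333… → ⌈·⌉ = 105
j=4: r + 3k = 153.305 → ⌈·⌉ = 154
j=5: r + 4k = 202.221666… → ⌈·⌉ = 203
j=6: r + 5k = 251.138333… → ⌈·⌉ = 252
j=7: r + 6k = 300.055 → ⌈·⌉ = 301
j=8: r + 7k = 348.971666… → ⌈·⌉ = 349
j=9: r + 8k = 397.888333… → ⌈·⌉ = 398
j=10: r + 9k = 446.805 → ⌈·⌉ = 447
j=11: r + 10k = 495.721666… → ⌈·⌉ = 496
j=12: r + 11k = 544.638333… → ⌈·⌉ = 545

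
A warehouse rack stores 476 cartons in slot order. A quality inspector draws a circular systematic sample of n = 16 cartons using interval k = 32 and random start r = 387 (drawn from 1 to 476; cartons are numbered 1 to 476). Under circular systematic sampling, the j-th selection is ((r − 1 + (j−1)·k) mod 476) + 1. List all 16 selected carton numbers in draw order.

Selection 1: 387
Selection 2: 387 + 32 = 419
Selection 3: 419 + 32 = 451
Selection 4: 451 + 32 = 483 → 483 − 476 = 7
Selection 5: 7 + 32 = 39
Selection 6: 39 + 32 = 71
Selection 7: 71 + 32 = 103
Selection 8: 103 + 32 = 135
Selection 9: 135 + 32 = 167
Selection 10: 167 + 32 = 199
Selection 11: 199 + 32 = 231
Selection 12: 231 + 32 = 263
Selection 13: 263 + 32 = 295
Selection 14: 295 + 32 = 327
Selection 15: 327 + 32 = 359
Selection 16: 359 + 32 = 391

387, 419, 451, 7, 39, 71, 103, 135, 167, 199, 231, 263, 295, 327, 359, 391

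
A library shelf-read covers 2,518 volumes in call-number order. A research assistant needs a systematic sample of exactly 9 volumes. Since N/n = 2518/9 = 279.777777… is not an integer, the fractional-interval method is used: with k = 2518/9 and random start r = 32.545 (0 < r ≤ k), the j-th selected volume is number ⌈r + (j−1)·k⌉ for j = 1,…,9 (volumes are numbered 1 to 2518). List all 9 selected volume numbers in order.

j=1: r + 0k = 32.545 → ⌈·⌉ = 33
j=2: r + 1k = 312.322777… → ⌈·⌉ = 313
j=3: r + 2k = 592.100555… → ⌈·⌉ = 593
j=4: r + 3k = 871.878333… → ⌈·⌉ = 872
j=5: r + 4k = 1151.656111… → ⌈·⌉ = 1152
j=6: r + 5k = 1431.433888… → ⌈·⌉ = 1432
j=7: r + 6k = 1711.211666… → ⌈·⌉ = 1712
j=8: r + 7k = 1990.989444… → ⌈·⌉ = 1991
j=9: r + 8k = 2270.767222… → ⌈·⌉ = 2271

33, 313, 593, 872, 1152, 1432, 1712, 1991, 2271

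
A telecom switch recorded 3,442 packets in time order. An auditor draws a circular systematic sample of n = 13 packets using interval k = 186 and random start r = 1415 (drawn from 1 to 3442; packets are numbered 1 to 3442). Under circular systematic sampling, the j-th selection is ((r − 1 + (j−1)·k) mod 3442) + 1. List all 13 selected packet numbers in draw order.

1415, 1601, 1787, 1973, 2159, 2345, 2531, 2717, 2903, 3089, 3275, 19, 205

Selection 1: 1415
Selection 2: 1415 + 186 = 1601
Selection 3: 1601 + 186 = 1787
Selection 4: 1787 + 186 = 1973
Selection 5: 1973 + 186 = 2159
Selection 6: 2159 + 186 = 2345
Selection 7: 2345 + 186 = 2531
Selection 8: 2531 + 186 = 2717
Selection 9: 2717 + 186 = 2903
Selection 10: 2903 + 186 = 3089
Selection 11: 3089 + 186 = 3275
Selection 12: 3275 + 186 = 3461 → 3461 − 3442 = 19
Selection 13: 19 + 186 = 205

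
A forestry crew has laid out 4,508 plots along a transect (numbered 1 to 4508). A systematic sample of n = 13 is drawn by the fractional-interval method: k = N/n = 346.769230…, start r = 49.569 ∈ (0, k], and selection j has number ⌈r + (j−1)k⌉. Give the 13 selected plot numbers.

j=1: r + 0k = 49.569 → ⌈·⌉ = 50
j=2: r + 1k = 396.338230… → ⌈·⌉ = 397
j=3: r + 2k = 743.107461… → ⌈·⌉ = 744
j=4: r + 3k = 1089.876692… → ⌈·⌉ = 1090
j=5: r + 4k = 1436.645923… → ⌈·⌉ = 1437
j=6: r + 5k = 1783.415153… → ⌈·⌉ = 1784
j=7: r + 6k = 2130.184384… → ⌈·⌉ = 2131
j=8: r + 7k = 2476.953615… → ⌈·⌉ = 2477
j=9: r + 8k = 2823.722846… → ⌈·⌉ = 2824
j=10: r + 9k = 3170.492076… → ⌈·⌉ = 3171
j=11: r + 10k = 3517.261307… → ⌈·⌉ = 3518
j=12: r + 11k = 3864.030538… → ⌈·⌉ = 3865
j=13: r + 12k = 4210.799769… → ⌈·⌉ = 4211

50, 397, 744, 1090, 1437, 1784, 2131, 2477, 2824, 3171, 3518, 3865, 4211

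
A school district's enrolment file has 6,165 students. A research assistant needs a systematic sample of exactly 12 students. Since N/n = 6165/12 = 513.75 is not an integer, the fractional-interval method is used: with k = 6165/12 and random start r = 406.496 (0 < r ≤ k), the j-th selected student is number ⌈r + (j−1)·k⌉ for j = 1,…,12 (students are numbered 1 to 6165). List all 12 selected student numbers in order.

407, 921, 1434, 1948, 2462, 2976, 3489, 4003, 4517, 5031, 5544, 6058

j=1: r + 0k = 406.496 → ⌈·⌉ = 407
j=2: r + 1k = 920.246 → ⌈·⌉ = 921
j=3: r + 2k = 1433.996 → ⌈·⌉ = 1434
j=4: r + 3k = 1947.746 → ⌈·⌉ = 1948
j=5: r + 4k = 2461.496 → ⌈·⌉ = 2462
j=6: r + 5k = 2975.246 → ⌈·⌉ = 2976
j=7: r + 6k = 3488.996 → ⌈·⌉ = 3489
j=8: r + 7k = 4002.746 → ⌈·⌉ = 4003
j=9: r + 8k = 4516.496 → ⌈·⌉ = 4517
j=10: r + 9k = 5030.246 → ⌈·⌉ = 5031
j=11: r + 10k = 5543.996 → ⌈·⌉ = 5544
j=12: r + 11k = 6057.746 → ⌈·⌉ = 6058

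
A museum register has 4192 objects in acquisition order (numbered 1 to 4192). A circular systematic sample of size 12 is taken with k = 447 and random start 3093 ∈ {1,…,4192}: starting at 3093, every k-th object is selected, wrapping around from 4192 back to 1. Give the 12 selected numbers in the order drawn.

Selection 1: 3093
Selection 2: 3093 + 447 = 3540
Selection 3: 3540 + 447 = 3987
Selection 4: 3987 + 447 = 4434 → 4434 − 4192 = 242
Selection 5: 242 + 447 = 689
Selection 6: 689 + 447 = 1136
Selection 7: 1136 + 447 = 1583
Selection 8: 1583 + 447 = 2030
Selection 9: 2030 + 447 = 2477
Selection 10: 2477 + 447 = 2924
Selection 11: 2924 + 447 = 3371
Selection 12: 3371 + 447 = 3818

3093, 3540, 3987, 242, 689, 1136, 1583, 2030, 2477, 2924, 3371, 3818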